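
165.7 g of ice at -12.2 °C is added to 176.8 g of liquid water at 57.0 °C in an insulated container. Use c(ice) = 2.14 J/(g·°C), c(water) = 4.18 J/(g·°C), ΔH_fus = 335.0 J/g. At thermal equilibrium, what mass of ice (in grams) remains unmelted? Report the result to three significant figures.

Heat to warm all ice to 0 °C: 165.7×2.14×12.2 = 4326.1 J
Heat released by water cooling to 0 °C: 176.8×4.18×57.0 = 42124 J
42124 J < 4326.1 + 165.7×335.0 = 59835.6 J, so not all ice melts; final T = 0 °C.
Heat left for melting: 42124 − 4326.1 = 37797.9 J
Mass melted = 37797.9 / 335.0 = 112.8 g
Ice remaining = 165.7 − 112.8 = 52.9 g

m_ice remaining = 52.9 g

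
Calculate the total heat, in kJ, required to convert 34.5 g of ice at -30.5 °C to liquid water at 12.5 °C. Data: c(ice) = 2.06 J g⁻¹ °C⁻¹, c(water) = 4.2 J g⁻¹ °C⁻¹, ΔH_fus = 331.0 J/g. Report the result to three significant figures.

q = 15.4 kJ

q1 (heat ice -30.5→0.0 °C): 34.5 × 2.06 × 30.5 = 2168 J
q2 (melt at 0 °C): 34.5 × 331.0 = 11420 J
q3 (heat water 0.0→12.5 °C): 34.5 × 4.2 × 12.5 = 1811 J
Total: 2168 + 11420 + 1811 = 15399 J = 15.4 kJ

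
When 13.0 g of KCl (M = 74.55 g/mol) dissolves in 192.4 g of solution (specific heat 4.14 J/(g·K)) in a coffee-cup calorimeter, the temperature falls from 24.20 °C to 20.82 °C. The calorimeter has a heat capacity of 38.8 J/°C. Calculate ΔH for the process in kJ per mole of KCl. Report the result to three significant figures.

ΔH = 16.2 kJ/mol

|ΔT| = |20.82 − 24.20| = 3.38 °C
|q_surr| = (192.4 × 4.14 + 38.8) × 3.38 = 835.336 × 3.38 = 2823 J
n(KCl) = 13.0 / 74.55 = 0.1744 mol
Temperature fell, so q_rxn = +|q_surr| = 2.823 kJ
ΔH = q_rxn / n = 16.19 kJ/mol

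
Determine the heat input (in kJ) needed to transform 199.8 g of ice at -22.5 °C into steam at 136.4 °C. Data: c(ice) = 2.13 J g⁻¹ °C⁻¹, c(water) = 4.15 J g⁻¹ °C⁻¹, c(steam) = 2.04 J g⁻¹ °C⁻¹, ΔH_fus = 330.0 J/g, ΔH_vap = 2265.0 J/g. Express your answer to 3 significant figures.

q1 (heat ice -22.5→0.0 °C): 199.8 × 2.13 × 22.5 = 9575 J
q2 (melt at 0 °C): 199.8 × 330.0 = 65934 J
q3 (heat water 0.0→100.0 °C): 199.8 × 4.15 × 100.0 = 82917 J
q4 (vaporize at 100 °C): 199.8 × 2265.0 = 452547 J
q5 (heat steam 100.0→136.4 °C): 199.8 × 2.04 × 36.4 = 14836 J
Total: 9575 + 65934 + 82917 + 452547 + 14836 = 625809 J = 626 kJ

q = 626 kJ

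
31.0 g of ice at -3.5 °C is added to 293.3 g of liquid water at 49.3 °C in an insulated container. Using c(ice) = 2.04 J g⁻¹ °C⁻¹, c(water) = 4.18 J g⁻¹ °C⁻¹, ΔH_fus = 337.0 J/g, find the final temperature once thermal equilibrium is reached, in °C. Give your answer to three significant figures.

Heat to bring ice to 0 °C and melt it: q₁ = 31.0×2.04×3.5 + 31.0×337.0 = 10668 J
Heat the water can supply cooling to 0 °C: 293.3×4.18×49.3 = 60441.5 J > q₁, so all ice melts.
Energy balance: 293.3×4.18×(49.3 − T) = 10668 + 31.0×4.18×(T − 0)
1225.994(49.3 − T) = 10668 + 129.58 T
60441.5 − 10668 = 1355.574 T
T = 49773.5 / 1355.574 = 36.72 °C

T_f = 36.7 °C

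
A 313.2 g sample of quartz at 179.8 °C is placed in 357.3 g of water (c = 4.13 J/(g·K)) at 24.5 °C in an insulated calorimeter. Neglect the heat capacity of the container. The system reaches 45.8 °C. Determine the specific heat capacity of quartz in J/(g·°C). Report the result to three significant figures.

c = 0.749 J/(g·°C)

q_gained = (357.3 × 4.13) × (45.8 − 24.5) = 31430 J
q_lost = 313.2 × c × (179.8 − 45.8) = 41968.8 c
Set equal: c = 31430 / 41968.8 = 0.749 J/(g·°C)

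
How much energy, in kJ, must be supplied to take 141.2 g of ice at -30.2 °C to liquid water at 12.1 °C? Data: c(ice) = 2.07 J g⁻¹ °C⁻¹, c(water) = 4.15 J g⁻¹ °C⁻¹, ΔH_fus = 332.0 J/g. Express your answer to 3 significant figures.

q = 62.8 kJ

q1 (heat ice -30.2→0.0 °C): 141.2 × 2.07 × 30.2 = 8827 J
q2 (melt at 0 °C): 141.2 × 332.0 = 46878 J
q3 (heat water 0.0→12.1 °C): 141.2 × 4.15 × 12.1 = 7090 J
Total: 8827 + 46878 + 7090 = 62795 J = 62.8 kJ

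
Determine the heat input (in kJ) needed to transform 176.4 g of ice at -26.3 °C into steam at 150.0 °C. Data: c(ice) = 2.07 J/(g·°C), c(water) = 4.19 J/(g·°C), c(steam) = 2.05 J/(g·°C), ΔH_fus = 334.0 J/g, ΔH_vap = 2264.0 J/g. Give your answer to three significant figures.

q = 560 kJ

q1 (heat ice -26.3→0.0 °C): 176.4 × 2.07 × 26.3 = 9603 J
q2 (melt at 0 °C): 176.4 × 334.0 = 58918 J
q3 (heat water 0.0→100.0 °C): 176.4 × 4.19 × 100.0 = 73912 J
q4 (vaporize at 100 °C): 176.4 × 2264.0 = 399370 J
q5 (heat steam 100.0→150.0 °C): 176.4 × 2.05 × 50.0 = 18081 J
Total: 9603 + 58918 + 73912 + 399370 + 18081 = 559884 J = 560 kJ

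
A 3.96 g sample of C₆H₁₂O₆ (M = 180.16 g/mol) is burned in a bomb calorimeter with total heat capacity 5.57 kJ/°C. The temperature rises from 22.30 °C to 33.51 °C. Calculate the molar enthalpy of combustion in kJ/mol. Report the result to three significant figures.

ΔH = -2840 kJ/mol

ΔT = 33.51 − 22.30 = 11.21 °C
q_cal = C_cal × ΔT = 5.57 × 11.21 = 62.4397 kJ
n = 3.96 / 180.16 = 0.02198 mol
q_rxn = −q_cal = -62.4397 kJ
ΔH = -62.4397 / 0.02198 = -2841 kJ/mol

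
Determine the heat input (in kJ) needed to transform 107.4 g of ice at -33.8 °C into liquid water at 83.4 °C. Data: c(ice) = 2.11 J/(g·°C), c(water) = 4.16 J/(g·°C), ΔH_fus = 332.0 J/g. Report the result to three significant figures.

q1 (heat ice -33.8→0.0 °C): 107.4 × 2.11 × 33.8 = 7660 J
q2 (melt at 0 °C): 107.4 × 332.0 = 35657 J
q3 (heat water 0.0→83.4 °C): 107.4 × 4.16 × 83.4 = 37262 J
Total: 7660 + 35657 + 37262 = 80579 J = 80.6 kJ

q = 80.6 kJ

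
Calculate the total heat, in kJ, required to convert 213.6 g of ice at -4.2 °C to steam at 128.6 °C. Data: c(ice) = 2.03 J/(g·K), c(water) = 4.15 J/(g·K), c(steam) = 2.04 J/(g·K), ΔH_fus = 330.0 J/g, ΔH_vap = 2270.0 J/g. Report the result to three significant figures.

q = 658 kJ

q1 (heat ice -4.2→0.0 °C): 213.6 × 2.03 × 4.2 = 1821 J
q2 (melt at 0 °C): 213.6 × 330.0 = 70488 J
q3 (heat water 0.0→100.0 °C): 213.6 × 4.15 × 100.0 = 88644 J
q4 (vaporize at 100 °C): 213.6 × 2270.0 = 484872 J
q5 (heat steam 100.0→128.6 °C): 213.6 × 2.04 × 28.6 = 12462 J
Total: 1821 + 70488 + 88644 + 484872 + 12462 = 658287 J = 658 kJ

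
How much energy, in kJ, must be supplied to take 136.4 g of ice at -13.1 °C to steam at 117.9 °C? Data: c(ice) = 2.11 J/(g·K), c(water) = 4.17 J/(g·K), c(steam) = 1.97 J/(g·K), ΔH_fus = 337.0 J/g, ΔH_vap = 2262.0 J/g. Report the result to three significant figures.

q = 420 kJ

q1 (heat ice -13.1→0.0 °C): 136.4 × 2.11 × 13.1 = 3770 J
q2 (melt at 0 °C): 136.4 × 337.0 = 45967 J
q3 (heat water 0.0→100.0 °C): 136.4 × 4.17 × 100.0 = 56879 J
q4 (vaporize at 100 °C): 136.4 × 2262.0 = 308537 J
q5 (heat steam 100.0→117.9 °C): 136.4 × 1.97 × 17.9 = 4810 J
Total: 3770 + 45967 + 56879 + 308537 + 4810 = 419963 J = 420 kJ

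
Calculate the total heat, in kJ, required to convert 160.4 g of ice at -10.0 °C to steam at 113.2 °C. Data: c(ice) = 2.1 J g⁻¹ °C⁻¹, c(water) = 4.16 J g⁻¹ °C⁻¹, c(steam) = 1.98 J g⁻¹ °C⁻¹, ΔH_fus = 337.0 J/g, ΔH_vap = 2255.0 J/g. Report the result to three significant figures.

q1 (heat ice -10.0→0.0 °C): 160.4 × 2.1 × 10.0 = 3368 J
q2 (melt at 0 °C): 160.4 × 337.0 = 54055 J
q3 (heat water 0.0→100.0 °C): 160.4 × 4.16 × 100.0 = 66726 J
q4 (vaporize at 100 °C): 160.4 × 2255.0 = 361702 J
q5 (heat steam 100.0→113.2 °C): 160.4 × 1.98 × 13.2 = 4192 J
Total: 3368 + 54055 + 66726 + 361702 + 4192 = 490043 J = 490 kJ

q = 490 kJ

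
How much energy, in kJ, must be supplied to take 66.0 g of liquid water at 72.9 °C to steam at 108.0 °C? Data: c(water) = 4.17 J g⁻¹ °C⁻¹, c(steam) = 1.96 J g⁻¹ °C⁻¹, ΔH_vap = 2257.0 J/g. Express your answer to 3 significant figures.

q1 (heat water 72.9→100.0 °C): 66.0 × 4.17 × 27.1 = 7458 J
q2 (vaporize at 100 °C): 66.0 × 2257.0 = 148962 J
q3 (heat steam 100.0→108.0 °C): 66.0 × 1.96 × 8.0 = 1035 J
Total: 7458 + 148962 + 1035 = 157455 J = 157 kJ

q = 157 kJ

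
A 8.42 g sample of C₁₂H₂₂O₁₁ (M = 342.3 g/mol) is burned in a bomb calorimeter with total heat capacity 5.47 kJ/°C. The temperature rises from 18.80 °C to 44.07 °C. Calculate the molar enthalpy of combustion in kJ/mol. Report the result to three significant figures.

ΔT = 44.07 − 18.80 = 25.27 °C
q_cal = C_cal × ΔT = 5.47 × 25.27 = 138.2269 kJ
n = 8.42 / 342.3 = 0.02460 mol
q_rxn = −q_cal = -138.2269 kJ
ΔH = -138.2269 / 0.02460 = -5619 kJ/mol

ΔH = -5620 kJ/mol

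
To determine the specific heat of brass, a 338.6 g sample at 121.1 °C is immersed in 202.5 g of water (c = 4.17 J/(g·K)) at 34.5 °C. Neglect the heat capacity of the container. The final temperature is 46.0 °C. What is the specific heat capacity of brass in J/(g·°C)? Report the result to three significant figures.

q_gained = (202.5 × 4.17) × (46.0 − 34.5) = 9711 J
q_lost = 338.6 × c × (121.1 − 46.0) = 25428.86 c
Set equal: c = 9711 / 25428.86 = 0.382 J/(g·°C)

c = 0.382 J/(g·°C)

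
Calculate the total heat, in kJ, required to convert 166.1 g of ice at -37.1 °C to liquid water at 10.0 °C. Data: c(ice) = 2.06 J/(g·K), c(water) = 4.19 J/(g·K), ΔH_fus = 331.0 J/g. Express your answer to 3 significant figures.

q = 74.6 kJ

q1 (heat ice -37.1→0.0 °C): 166.1 × 2.06 × 37.1 = 12694 J
q2 (melt at 0 °C): 166.1 × 331.0 = 54979 J
q3 (heat water 0.0→10.0 °C): 166.1 × 4.19 × 10.0 = 6960 J
Total: 12694 + 54979 + 6960 = 74633 J = 74.6 kJ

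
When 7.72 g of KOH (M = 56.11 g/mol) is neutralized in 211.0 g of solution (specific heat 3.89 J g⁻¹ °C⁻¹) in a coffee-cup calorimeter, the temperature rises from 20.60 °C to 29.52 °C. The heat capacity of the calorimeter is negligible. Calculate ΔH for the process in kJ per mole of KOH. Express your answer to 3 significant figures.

|ΔT| = |29.52 − 20.60| = 8.92 °C
|q_surr| = (211.0 × 3.89) × 8.92 = 820.79 × 8.92 = 7321 J
n(KOH) = 7.72 / 56.11 = 0.1376 mol
Temperature rose, so q_rxn = −|q_surr| = -7.321 kJ
ΔH = q_rxn / n = -53.20 kJ/mol

ΔH = -53.2 kJ/mol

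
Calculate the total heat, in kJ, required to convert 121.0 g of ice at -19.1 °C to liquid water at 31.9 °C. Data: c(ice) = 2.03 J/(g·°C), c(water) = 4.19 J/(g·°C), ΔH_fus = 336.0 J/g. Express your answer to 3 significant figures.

q = 61.5 kJ

q1 (heat ice -19.1→0.0 °C): 121.0 × 2.03 × 19.1 = 4692 J
q2 (melt at 0 °C): 121.0 × 336.0 = 40656 J
q3 (heat water 0.0→31.9 °C): 121.0 × 4.19 × 31.9 = 16173 J
Total: 4692 + 40656 + 16173 = 61521 J = 61.5 kJ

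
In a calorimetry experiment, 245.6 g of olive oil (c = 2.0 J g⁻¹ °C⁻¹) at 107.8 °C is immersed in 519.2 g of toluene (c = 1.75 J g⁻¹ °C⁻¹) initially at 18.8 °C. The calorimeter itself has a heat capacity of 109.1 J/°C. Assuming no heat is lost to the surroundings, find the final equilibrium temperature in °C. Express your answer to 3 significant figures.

T_f = 47.8 °C

Heat lost by olive oil = heat gained by toluene + calorimeter.
(245.6)(2.0)(107.8 − T) = [(519.2)(1.75) + 109.1](T − 18.8)
491.2 (107.8 − T) = 1017.7 (T − 18.8)
52951 − 491.2 T = 1017.7 T − 19133
72084 = 1508.9 T
T = 47.77 °C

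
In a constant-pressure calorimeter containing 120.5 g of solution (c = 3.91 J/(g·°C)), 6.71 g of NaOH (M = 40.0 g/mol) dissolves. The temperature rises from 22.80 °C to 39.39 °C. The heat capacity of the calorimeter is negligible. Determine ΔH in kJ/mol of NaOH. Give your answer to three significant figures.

|ΔT| = |39.39 − 22.80| = 16.59 °C
|q_surr| = (120.5 × 3.91) × 16.59 = 471.155 × 16.59 = 7816 J
n(NaOH) = 6.71 / 40.0 = 0.1678 mol
Temperature rose, so q_rxn = −|q_surr| = -7.816 kJ
ΔH = q_rxn / n = -46.58 kJ/mol

ΔH = -46.6 kJ/mol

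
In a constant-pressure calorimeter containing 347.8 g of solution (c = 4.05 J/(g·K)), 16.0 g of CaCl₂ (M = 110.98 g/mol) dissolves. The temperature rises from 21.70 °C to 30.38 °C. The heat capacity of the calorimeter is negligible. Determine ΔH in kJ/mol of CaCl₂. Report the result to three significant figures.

|ΔT| = |30.38 − 21.70| = 8.68 °C
|q_surr| = (347.8 × 4.05) × 8.68 = 1408.59 × 8.68 = 12230 J
n(CaCl₂) = 16.0 / 110.98 = 0.1442 mol
Temperature rose, so q_rxn = −|q_surr| = -12.23 kJ
ΔH = q_rxn / n = -84.81 kJ/mol

ΔH = -84.8 kJ/mol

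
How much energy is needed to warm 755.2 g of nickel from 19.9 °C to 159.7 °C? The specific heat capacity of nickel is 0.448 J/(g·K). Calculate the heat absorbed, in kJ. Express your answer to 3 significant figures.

q = 47.3 kJ

q = m c ΔT = 755.2 × 0.448 × (159.7 − 19.9)
q = 755.2 × 0.448 × 139.8 = 47300 J = 47.3 kJ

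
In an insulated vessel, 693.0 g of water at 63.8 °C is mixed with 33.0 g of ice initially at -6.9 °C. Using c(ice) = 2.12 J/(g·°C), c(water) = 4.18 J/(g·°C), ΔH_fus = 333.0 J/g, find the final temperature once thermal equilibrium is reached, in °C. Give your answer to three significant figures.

Heat to bring ice to 0 °C and melt it: q₁ = 33.0×2.12×6.9 + 33.0×333.0 = 11472 J
Heat the water can supply cooling to 0 °C: 693.0×4.18×63.8 = 184812 J > q₁, so all ice melts.
Energy balance: 693.0×4.18×(63.8 − T) = 11472 + 33.0×4.18×(T − 0)
2896.74(63.8 − T) = 11472 + 137.94 T
184812 − 11472 = 3034.68 T
T = 173340 / 3034.68 = 57.12 °C

T_f = 57.1 °C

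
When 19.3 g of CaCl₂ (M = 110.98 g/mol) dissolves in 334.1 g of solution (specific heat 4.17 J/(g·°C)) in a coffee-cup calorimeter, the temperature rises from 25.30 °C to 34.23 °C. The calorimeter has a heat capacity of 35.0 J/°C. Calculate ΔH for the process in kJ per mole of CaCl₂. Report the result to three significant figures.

|ΔT| = |34.23 − 25.30| = 8.93 °C
|q_surr| = (334.1 × 4.17 + 35.0) × 8.93 = 1428.197 × 8.93 = 12750 J
n(CaCl₂) = 19.3 / 110.98 = 0.1739 mol
Temperature rose, so q_rxn = −|q_surr| = -12.75 kJ
ΔH = q_rxn / n = -73.32 kJ/mol

ΔH = -73.3 kJ/mol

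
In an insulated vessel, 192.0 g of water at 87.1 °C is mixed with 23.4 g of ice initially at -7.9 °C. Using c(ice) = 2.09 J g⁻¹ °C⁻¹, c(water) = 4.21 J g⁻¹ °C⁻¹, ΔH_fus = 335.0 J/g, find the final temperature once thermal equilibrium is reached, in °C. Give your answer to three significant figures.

T_f = 68.6 °C

Heat to bring ice to 0 °C and melt it: q₁ = 23.4×2.09×7.9 + 23.4×335.0 = 8225.4 J
Heat the water can supply cooling to 0 °C: 192.0×4.21×87.1 = 70404.7 J > q₁, so all ice melts.
Energy balance: 192.0×4.21×(87.1 − T) = 8225.4 + 23.4×4.21×(T − 0)
808.32(87.1 − T) = 8225.4 + 98.514 T
70404.7 − 8225.4 = 906.834 T
T = 62179.3 / 906.834 = 68.57 °C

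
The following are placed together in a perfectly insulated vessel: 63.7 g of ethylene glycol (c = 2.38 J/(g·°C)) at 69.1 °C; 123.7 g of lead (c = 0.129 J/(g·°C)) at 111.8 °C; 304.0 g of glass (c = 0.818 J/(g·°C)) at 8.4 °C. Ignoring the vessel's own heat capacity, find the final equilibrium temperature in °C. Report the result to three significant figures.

T_f = 34.5 °C

Σ mᵢcᵢ(T − Tᵢ) = 0  ⇒  T = Σ mᵢcᵢTᵢ / Σ mᵢcᵢ
Σ mᵢcᵢ = 63.7×2.38 + 123.7×0.129 + 304.0×0.818 = 416.2353
Σ mᵢcᵢTᵢ = 151.606×69.1 + 15.9573×111.8 + 248.672×8.4 = 14349
T = 14349 / 416.2353 = 34.47 °C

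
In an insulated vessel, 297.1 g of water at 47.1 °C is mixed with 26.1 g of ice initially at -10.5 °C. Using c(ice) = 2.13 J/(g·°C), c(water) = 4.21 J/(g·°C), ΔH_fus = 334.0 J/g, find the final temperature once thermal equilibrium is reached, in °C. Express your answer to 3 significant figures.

Heat to bring ice to 0 °C and melt it: q₁ = 26.1×2.13×10.5 + 26.1×334.0 = 9301.1 J
Heat the water can supply cooling to 0 °C: 297.1×4.21×47.1 = 58912.3 J > q₁, so all ice melts.
Energy balance: 297.1×4.21×(47.1 − T) = 9301.1 + 26.1×4.21×(T − 0)
1250.791(47.1 − T) = 9301.1 + 109.881 T
58912.3 − 9301.1 = 1360.672 T
T = 49611.2 / 1360.672 = 36.46 °C

T_f = 36.5 °C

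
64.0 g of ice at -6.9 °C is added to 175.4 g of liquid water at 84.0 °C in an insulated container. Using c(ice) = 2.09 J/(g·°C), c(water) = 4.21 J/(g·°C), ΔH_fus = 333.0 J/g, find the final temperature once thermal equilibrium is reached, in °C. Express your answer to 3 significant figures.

Heat to bring ice to 0 °C and melt it: q₁ = 64.0×2.09×6.9 + 64.0×333.0 = 22235 J
Heat the water can supply cooling to 0 °C: 175.4×4.21×84.0 = 62028.5 J > q₁, so all ice melts.
Energy balance: 175.4×4.21×(84.0 − T) = 22235 + 64.0×4.21×(T − 0)
738.434(84.0 − T) = 22235 + 269.44 T
62028.5 − 22235 = 1007.874 T
T = 39793.5 / 1007.874 = 39.48 °C

T_f = 39.5 °C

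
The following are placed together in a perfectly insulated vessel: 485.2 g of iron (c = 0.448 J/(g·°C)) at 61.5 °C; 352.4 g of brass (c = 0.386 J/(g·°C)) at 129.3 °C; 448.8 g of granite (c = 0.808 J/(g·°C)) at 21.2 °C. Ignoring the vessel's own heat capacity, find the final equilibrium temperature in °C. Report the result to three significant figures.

T_f = 54.0 °C

Σ mᵢcᵢ(T − Tᵢ) = 0  ⇒  T = Σ mᵢcᵢTᵢ / Σ mᵢcᵢ
Σ mᵢcᵢ = 485.2×0.448 + 352.4×0.386 + 448.8×0.808 = 716.0264
Σ mᵢcᵢTᵢ = 217.3696×61.5 + 136.0264×129.3 + 362.6304×21.2 = 38644
T = 38644 / 716.0264 = 53.97 °C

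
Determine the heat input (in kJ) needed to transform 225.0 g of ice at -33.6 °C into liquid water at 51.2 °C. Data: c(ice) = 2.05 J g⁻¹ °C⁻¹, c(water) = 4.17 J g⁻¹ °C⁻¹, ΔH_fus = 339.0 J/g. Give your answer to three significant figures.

q1 (heat ice -33.6→0.0 °C): 225.0 × 2.05 × 33.6 = 15498 J
q2 (melt at 0 °C): 225.0 × 339.0 = 76275 J
q3 (heat water 0.0→51.2 °C): 225.0 × 4.17 × 51.2 = 48038 J
Total: 15498 + 76275 + 48038 = 139811 J = 140 kJ

q = 140 kJ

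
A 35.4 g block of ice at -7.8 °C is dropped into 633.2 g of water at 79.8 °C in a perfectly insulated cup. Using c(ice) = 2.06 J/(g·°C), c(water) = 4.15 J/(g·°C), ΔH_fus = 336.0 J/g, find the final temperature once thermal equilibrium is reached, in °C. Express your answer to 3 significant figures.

Heat to bring ice to 0 °C and melt it: q₁ = 35.4×2.06×7.8 + 35.4×336.0 = 12463 J
Heat the water can supply cooling to 0 °C: 633.2×4.15×79.8 = 209697 J > q₁, so all ice melts.
Energy balance: 633.2×4.15×(79.8 − T) = 12463 + 35.4×4.15×(T − 0)
2627.78(79.8 − T) = 12463 + 146.91 T
209697 − 12463 = 2774.69 T
T = 197234 / 2774.69 = 71.08 °C

T_f = 71.1 °C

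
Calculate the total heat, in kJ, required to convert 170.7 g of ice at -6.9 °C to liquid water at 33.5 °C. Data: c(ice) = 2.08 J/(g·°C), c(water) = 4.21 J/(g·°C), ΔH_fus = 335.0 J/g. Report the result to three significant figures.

q1 (heat ice -6.9→0.0 °C): 170.7 × 2.08 × 6.9 = 2450 J
q2 (melt at 0 °C): 170.7 × 335.0 = 57185 J
q3 (heat water 0.0→33.5 °C): 170.7 × 4.21 × 33.5 = 24075 J
Total: 2450 + 57185 + 24075 = 83710 J = 83.7 kJ

q = 83.7 kJ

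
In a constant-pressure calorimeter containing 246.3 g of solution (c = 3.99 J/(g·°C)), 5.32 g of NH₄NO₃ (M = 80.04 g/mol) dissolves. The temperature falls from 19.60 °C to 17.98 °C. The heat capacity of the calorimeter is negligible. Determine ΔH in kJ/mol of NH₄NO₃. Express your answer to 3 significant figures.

|ΔT| = |17.98 − 19.60| = 1.62 °C
|q_surr| = (246.3 × 3.99) × 1.62 = 982.737 × 1.62 = 1592 J
n(NH₄NO₃) = 5.32 / 80.04 = 0.06647 mol
Temperature fell, so q_rxn = +|q_surr| = 1.592 kJ
ΔH = q_rxn / n = 23.95 kJ/mol

ΔH = 24.0 kJ/mol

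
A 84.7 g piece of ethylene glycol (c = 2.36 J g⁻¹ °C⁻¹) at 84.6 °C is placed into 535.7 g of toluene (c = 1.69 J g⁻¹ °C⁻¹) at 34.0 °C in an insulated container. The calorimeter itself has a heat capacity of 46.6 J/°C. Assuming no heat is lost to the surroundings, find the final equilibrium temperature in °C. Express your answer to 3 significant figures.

Heat lost by ethylene glycol = heat gained by toluene + calorimeter.
(84.7)(2.36)(84.6 − T) = [(535.7)(1.69) + 46.6](T − 34.0)
199.892 (84.6 − T) = 951.933 (T − 34.0)
16911 − 199.892 T = 951.933 T − 32366
49277 = 1151.825 T
T = 42.78 °C

T_f = 42.8 °C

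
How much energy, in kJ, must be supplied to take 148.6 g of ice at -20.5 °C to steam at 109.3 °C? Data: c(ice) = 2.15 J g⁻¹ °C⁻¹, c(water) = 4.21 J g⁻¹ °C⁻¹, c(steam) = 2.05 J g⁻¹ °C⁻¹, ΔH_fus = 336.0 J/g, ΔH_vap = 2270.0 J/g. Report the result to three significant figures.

q = 459 kJ

q1 (heat ice -20.5→0.0 °C): 148.6 × 2.15 × 20.5 = 6550 J
q2 (melt at 0 °C): 148.6 × 336.0 = 49930 J
q3 (heat water 0.0→100.0 °C): 148.6 × 4.21 × 100.0 = 62561 J
q4 (vaporize at 100 °C): 148.6 × 2270.0 = 337322 J
q5 (heat steam 100.0→109.3 °C): 148.6 × 2.05 × 9.3 = 2833 J
Total: 6550 + 49930 + 62561 + 337322 + 2833 = 459196 J = 459 kJ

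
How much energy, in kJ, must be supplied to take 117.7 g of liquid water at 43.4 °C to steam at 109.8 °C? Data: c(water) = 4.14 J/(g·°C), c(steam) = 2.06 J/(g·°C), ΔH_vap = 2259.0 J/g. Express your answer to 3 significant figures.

q1 (heat water 43.4→100.0 °C): 117.7 × 4.14 × 56.6 = 27580 J
q2 (vaporize at 100 °C): 117.7 × 2259.0 = 265884 J
q3 (heat steam 100.0→109.8 °C): 117.7 × 2.06 × 9.8 = 2376 J
Total: 27580 + 265884 + 2376 = 295840 J = 296 kJ

q = 296 kJ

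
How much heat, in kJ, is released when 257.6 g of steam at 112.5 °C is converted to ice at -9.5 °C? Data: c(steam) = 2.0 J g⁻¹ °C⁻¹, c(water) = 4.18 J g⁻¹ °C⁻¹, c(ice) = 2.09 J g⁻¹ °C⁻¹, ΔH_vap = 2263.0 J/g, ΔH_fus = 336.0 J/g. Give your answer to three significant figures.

q1 (cool steam 112.5→100 °C): 257.6 × 2.0 × 12.5 = 6440 J
q2 (condense at 100 °C): 257.6 × 2263.0 = 582949 J
q3 (cool water 100→0 °C): 257.6 × 4.18 × 100.0 = 107677 J
q4 (freeze at 0 °C): 257.6 × 336.0 = 86554 J
q5 (cool ice 0→-9.5 °C): 257.6 × 2.09 × 9.5 = 5115 J
Total: 6440 + 582949 + 107677 + 86554 + 5115 = 788735 J = 789 kJ

q = 789 kJ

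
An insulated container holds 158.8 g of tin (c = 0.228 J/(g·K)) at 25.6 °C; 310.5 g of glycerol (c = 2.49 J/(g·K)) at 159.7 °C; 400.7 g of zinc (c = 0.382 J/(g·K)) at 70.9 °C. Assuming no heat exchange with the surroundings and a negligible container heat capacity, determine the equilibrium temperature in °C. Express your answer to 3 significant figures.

T_f = 141 °C

Σ mᵢcᵢ(T − Tᵢ) = 0  ⇒  T = Σ mᵢcᵢTᵢ / Σ mᵢcᵢ
Σ mᵢcᵢ = 158.8×0.228 + 310.5×2.49 + 400.7×0.382 = 962.4188
Σ mᵢcᵢTᵢ = 36.2064×25.6 + 773.145×159.7 + 153.0674×70.9 = 135250
T = 135250 / 962.4188 = 140.5 °C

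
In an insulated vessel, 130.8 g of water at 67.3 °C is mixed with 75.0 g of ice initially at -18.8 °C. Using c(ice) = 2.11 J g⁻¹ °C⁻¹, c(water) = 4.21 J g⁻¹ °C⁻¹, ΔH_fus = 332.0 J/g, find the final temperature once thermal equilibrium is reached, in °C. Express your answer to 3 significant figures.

Heat to bring ice to 0 °C and melt it: q₁ = 75.0×2.11×18.8 + 75.0×332.0 = 27875 J
Heat the water can supply cooling to 0 °C: 130.8×4.21×67.3 = 37060.0 J > q₁, so all ice melts.
Energy balance: 130.8×4.21×(67.3 − T) = 27875 + 75.0×4.21×(T − 0)
550.668(67.3 − T) = 27875 + 315.75 T
37060.0 − 27875 = 866.418 T
T = 9185.0 / 866.418 = 10.60 °C

T_f = 10.6 °C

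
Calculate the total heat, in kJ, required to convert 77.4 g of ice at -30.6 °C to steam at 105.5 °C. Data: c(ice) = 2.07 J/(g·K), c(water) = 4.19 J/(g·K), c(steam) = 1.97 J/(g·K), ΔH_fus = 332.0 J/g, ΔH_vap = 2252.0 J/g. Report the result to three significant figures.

q = 238 kJ

q1 (heat ice -30.6→0.0 °C): 77.4 × 2.07 × 30.6 = 4903 J
q2 (melt at 0 °C): 77.4 × 332.0 = 25697 J
q3 (heat water 0.0→100.0 °C): 77.4 × 4.19 × 100.0 = 32431 J
q4 (vaporize at 100 °C): 77.4 × 2252.0 = 174305 J
q5 (heat steam 100.0→105.5 °C): 77.4 × 1.97 × 5.5 = 839 J
Total: 4903 + 25697 + 32431 + 174305 + 839 = 238175 J = 238 kJ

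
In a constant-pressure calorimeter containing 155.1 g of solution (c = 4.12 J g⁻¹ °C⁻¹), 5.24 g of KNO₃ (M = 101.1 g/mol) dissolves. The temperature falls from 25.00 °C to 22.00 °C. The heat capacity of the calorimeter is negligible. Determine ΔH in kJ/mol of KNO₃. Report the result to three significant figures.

|ΔT| = |22.00 − 25.00| = 3.00 °C
|q_surr| = (155.1 × 4.12) × 3.00 = 639.012 × 3.00 = 1917 J
n(KNO₃) = 5.24 / 101.1 = 0.05183 mol
Temperature fell, so q_rxn = +|q_surr| = 1.917 kJ
ΔH = q_rxn / n = 36.99 kJ/mol

ΔH = 37.0 kJ/mol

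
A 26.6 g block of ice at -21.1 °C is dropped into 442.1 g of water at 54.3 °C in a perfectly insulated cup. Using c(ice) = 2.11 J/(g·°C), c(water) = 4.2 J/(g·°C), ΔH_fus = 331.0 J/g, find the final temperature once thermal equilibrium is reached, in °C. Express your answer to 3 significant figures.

Heat to bring ice to 0 °C and melt it: q₁ = 26.6×2.11×21.1 + 26.6×331.0 = 9988.9 J
Heat the water can supply cooling to 0 °C: 442.1×4.2×54.3 = 100825 J > q₁, so all ice melts.
Energy balance: 442.1×4.2×(54.3 − T) = 9988.9 + 26.6×4.2×(T − 0)
1856.82(54.3 − T) = 9988.9 + 111.72 T
100825 − 9988.9 = 1968.54 T
T = 90836.1 / 1968.54 = 46.14 °C

T_f = 46.1 °C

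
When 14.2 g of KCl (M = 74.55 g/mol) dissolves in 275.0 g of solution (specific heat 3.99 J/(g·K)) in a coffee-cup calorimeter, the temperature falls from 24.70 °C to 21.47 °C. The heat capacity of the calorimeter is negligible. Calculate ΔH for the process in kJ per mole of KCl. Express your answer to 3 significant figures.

|ΔT| = |21.47 − 24.70| = 3.23 °C
|q_surr| = (275.0 × 3.99) × 3.23 = 1097.25 × 3.23 = 3544 J
n(KCl) = 14.2 / 74.55 = 0.1905 mol
Temperature fell, so q_rxn = +|q_surr| = 3.544 kJ
ΔH = q_rxn / n = 18.60 kJ/mol

ΔH = 18.6 kJ/mol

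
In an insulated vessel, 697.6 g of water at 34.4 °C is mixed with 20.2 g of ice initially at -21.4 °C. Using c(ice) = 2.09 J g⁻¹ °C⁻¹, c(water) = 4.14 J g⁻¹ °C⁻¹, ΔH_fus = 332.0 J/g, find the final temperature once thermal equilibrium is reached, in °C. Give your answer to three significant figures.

Heat to bring ice to 0 °C and melt it: q₁ = 20.2×2.09×21.4 + 20.2×332.0 = 7609.9 J
Heat the water can supply cooling to 0 °C: 697.6×4.14×34.4 = 99349.4 J > q₁, so all ice melts.
Energy balance: 697.6×4.14×(34.4 − T) = 7609.9 + 20.2×4.14×(T − 0)
2888.064(34.4 − T) = 7609.9 + 83.628 T
99349.4 − 7609.9 = 2971.692 T
T = 91739.5 / 2971.692 = 30.87 °C

T_f = 30.9 °C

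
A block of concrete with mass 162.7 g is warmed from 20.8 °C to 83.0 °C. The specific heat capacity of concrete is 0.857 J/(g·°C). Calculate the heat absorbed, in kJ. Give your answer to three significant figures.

q = 8.67 kJ

q = m c ΔT = 162.7 × 0.857 × (83.0 − 20.8)
q = 162.7 × 0.857 × 62.2 = 8673 J = 8.67 kJ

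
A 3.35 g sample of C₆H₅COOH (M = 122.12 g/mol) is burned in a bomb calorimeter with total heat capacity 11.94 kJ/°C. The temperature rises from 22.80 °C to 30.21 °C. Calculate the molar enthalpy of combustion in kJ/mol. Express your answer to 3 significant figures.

ΔT = 30.21 − 22.80 = 7.41 °C
q_cal = C_cal × ΔT = 11.94 × 7.41 = 88.4754 kJ
n = 3.35 / 122.12 = 0.02743 mol
q_rxn = −q_cal = -88.4754 kJ
ΔH = -88.4754 / 0.02743 = -3225 kJ/mol

ΔH = -3230 kJ/mol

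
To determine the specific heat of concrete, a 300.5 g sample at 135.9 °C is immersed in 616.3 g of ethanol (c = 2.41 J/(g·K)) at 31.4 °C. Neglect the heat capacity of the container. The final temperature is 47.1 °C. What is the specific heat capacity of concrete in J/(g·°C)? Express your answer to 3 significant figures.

c = 0.874 J/(g·°C)

q_gained = (616.3 × 2.41) × (47.1 − 31.4) = 23320 J
q_lost = 300.5 × c × (135.9 − 47.1) = 26684.4 c
Set equal: c = 23320 / 26684.4 = 0.874 J/(g·°C)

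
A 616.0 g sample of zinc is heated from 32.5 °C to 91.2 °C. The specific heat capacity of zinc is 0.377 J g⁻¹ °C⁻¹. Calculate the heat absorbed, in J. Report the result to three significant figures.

q = m c ΔT = 616.0 × 0.377 × (91.2 − 32.5)
q = 616.0 × 0.377 × 58.7 = 13630 J

q = 13600 J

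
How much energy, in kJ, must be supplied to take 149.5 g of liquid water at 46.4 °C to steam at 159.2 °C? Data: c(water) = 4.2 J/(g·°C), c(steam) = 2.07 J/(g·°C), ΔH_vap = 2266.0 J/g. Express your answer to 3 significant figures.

q1 (heat water 46.4→100.0 °C): 149.5 × 4.2 × 53.6 = 33655 J
q2 (vaporize at 100 °C): 149.5 × 2266.0 = 338767 J
q3 (heat steam 100.0→159.2 °C): 149.5 × 2.07 × 59.2 = 18320 J
Total: 33655 + 338767 + 18320 = 390742 J = 391 kJ

q = 391 kJ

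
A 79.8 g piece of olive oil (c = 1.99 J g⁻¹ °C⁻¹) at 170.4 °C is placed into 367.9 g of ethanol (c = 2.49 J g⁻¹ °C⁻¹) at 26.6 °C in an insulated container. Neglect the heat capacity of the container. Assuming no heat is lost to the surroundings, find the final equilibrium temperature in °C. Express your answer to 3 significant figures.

T_f = 47.8 °C

Heat lost by olive oil = heat gained by ethanol.
(79.8)(1.99)(170.4 − T) = (367.9)(2.49)(T − 26.6)
158.802 (170.4 − T) = 916.071 (T − 26.6)
27060 − 158.802 T = 916.071 T − 24367
51427 = 1074.873 T
T = 47.84 °C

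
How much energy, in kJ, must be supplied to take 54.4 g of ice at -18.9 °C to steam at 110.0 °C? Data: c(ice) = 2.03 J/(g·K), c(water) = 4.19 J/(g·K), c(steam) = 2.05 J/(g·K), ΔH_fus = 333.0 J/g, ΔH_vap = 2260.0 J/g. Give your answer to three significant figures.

q = 167 kJ

q1 (heat ice -18.9→0.0 °C): 54.4 × 2.03 × 18.9 = 2087 J
q2 (melt at 0 °C): 54.4 × 333.0 = 18115 J
q3 (heat water 0.0→100.0 °C): 54.4 × 4.19 × 100.0 = 22794 J
q4 (vaporize at 100 °C): 54.4 × 2260.0 = 122944 J
q5 (heat steam 100.0→110.0 °C): 54.4 × 2.05 × 10.0 = 1115 J
Total: 2087 + 18115 + 22794 + 122944 + 1115 = 167055 J = 167 kJ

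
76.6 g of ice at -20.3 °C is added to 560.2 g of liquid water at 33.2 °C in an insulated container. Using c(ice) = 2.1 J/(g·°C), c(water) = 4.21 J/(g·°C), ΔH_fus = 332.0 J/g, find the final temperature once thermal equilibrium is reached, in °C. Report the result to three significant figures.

T_f = 18.5 °C

Heat to bring ice to 0 °C and melt it: q₁ = 76.6×2.1×20.3 + 76.6×332.0 = 28697 J
Heat the water can supply cooling to 0 °C: 560.2×4.21×33.2 = 78300.3 J > q₁, so all ice melts.
Energy balance: 560.2×4.21×(33.2 − T) = 28697 + 76.6×4.21×(T − 0)
2358.442(33.2 − T) = 28697 + 322.486 T
78300.3 − 28697 = 2680.928 T
T = 49603.3 / 2680.928 = 18.50 °C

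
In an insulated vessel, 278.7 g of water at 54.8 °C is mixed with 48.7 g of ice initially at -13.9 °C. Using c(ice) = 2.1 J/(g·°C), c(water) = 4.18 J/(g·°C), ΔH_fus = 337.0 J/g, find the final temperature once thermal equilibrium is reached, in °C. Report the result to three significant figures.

Heat to bring ice to 0 °C and melt it: q₁ = 48.7×2.1×13.9 + 48.7×337.0 = 17833 J
Heat the water can supply cooling to 0 °C: 278.7×4.18×54.8 = 63840.1 J > q₁, so all ice melts.
Energy balance: 278.7×4.18×(54.8 − T) = 17833 + 48.7×4.18×(T − 0)
1164.966(54.8 − T) = 17833 + 203.566 T
63840.1 − 17833 = 1368.532 T
T = 46007.1 / 1368.532 = 33.62 °C

T_f = 33.6 °C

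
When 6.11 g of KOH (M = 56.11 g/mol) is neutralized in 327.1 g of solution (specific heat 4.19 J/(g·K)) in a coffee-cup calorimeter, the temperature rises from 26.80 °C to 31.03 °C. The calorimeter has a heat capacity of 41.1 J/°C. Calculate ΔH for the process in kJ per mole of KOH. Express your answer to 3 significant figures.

ΔH = -54.8 kJ/mol

|ΔT| = |31.03 − 26.80| = 4.23 °C
|q_surr| = (327.1 × 4.19 + 41.1) × 4.23 = 1411.649 × 4.23 = 5971 J
n(KOH) = 6.11 / 56.11 = 0.1089 mol
Temperature rose, so q_rxn = −|q_surr| = -5.971 kJ
ΔH = q_rxn / n = -54.83 kJ/mol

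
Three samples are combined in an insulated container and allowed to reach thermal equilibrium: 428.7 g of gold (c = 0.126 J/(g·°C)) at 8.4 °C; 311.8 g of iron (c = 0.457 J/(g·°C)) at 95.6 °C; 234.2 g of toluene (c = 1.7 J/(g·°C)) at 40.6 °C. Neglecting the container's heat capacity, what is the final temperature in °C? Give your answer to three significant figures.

T_f = 50.9 °C

Σ mᵢcᵢ(T − Tᵢ) = 0  ⇒  T = Σ mᵢcᵢTᵢ / Σ mᵢcᵢ
Σ mᵢcᵢ = 428.7×0.126 + 311.8×0.457 + 234.2×1.7 = 594.6488
Σ mᵢcᵢTᵢ = 54.0162×8.4 + 142.4926×95.6 + 398.14×40.6 = 30241
T = 30241 / 594.6488 = 50.86 °C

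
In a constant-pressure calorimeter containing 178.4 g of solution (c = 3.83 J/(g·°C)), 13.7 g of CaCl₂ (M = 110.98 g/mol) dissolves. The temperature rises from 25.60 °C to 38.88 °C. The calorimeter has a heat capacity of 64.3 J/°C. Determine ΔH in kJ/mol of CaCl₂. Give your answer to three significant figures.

|ΔT| = |38.88 − 25.60| = 13.28 °C
|q_surr| = (178.4 × 3.83 + 64.3) × 13.28 = 747.572 × 13.28 = 9927.8 J
n(CaCl₂) = 13.7 / 110.98 = 0.12345 mol
Temperature rose, so q_rxn = −|q_surr| = -9.9278 kJ
ΔH = q_rxn / n = -80.42 kJ/mol

ΔH = -80.4 kJ/mol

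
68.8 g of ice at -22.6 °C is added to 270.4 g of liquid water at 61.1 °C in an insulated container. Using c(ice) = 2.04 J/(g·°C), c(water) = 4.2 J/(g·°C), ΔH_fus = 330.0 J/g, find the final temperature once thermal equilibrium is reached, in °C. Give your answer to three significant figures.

T_f = 30.5 °C

Heat to bring ice to 0 °C and melt it: q₁ = 68.8×2.04×22.6 + 68.8×330.0 = 25876 J
Heat the water can supply cooling to 0 °C: 270.4×4.2×61.1 = 69390.0 J > q₁, so all ice melts.
Energy balance: 270.4×4.2×(61.1 − T) = 25876 + 68.8×4.2×(T − 0)
1135.68(61.1 − T) = 25876 + 288.96 T
69390.0 − 25876 = 1424.64 T
T = 43514.0 / 1424.64 = 30.54 °C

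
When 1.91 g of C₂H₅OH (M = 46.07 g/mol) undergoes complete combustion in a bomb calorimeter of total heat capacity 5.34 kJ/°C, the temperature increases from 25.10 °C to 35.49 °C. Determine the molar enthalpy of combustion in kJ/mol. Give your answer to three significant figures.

ΔT = 35.49 − 25.10 = 10.39 °C
q_cal = C_cal × ΔT = 5.34 × 10.39 = 55.4826 kJ
n = 1.91 / 46.07 = 0.04146 mol
q_rxn = −q_cal = -55.4826 kJ
ΔH = -55.4826 / 0.04146 = -1338 kJ/mol

ΔH = -1340 kJ/mol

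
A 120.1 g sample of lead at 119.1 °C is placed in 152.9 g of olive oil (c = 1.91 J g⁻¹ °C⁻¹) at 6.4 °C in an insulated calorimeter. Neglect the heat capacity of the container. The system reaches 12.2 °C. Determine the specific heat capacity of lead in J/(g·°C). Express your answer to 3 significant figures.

q_gained = (152.9 × 1.91) × (12.2 − 6.4) = 1694 J
q_lost = 120.1 × c × (119.1 − 12.2) = 12838.69 c
Set equal: c = 1694 / 12838.69 = 0.132 J/(g·°C)

c = 0.132 J/(g·°C)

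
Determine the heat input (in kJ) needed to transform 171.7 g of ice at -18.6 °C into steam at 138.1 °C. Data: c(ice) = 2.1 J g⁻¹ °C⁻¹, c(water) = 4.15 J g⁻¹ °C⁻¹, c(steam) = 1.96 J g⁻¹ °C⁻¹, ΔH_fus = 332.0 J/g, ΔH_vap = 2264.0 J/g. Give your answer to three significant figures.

q = 537 kJ

q1 (heat ice -18.6→0.0 °C): 171.7 × 2.1 × 18.6 = 6707 J
q2 (melt at 0 °C): 171.7 × 332.0 = 57004 J
q3 (heat water 0.0→100.0 °C): 171.7 × 4.15 × 100.0 = 71256 J
q4 (vaporize at 100 °C): 171.7 × 2264.0 = 388729 J
q5 (heat steam 100.0→138.1 °C): 171.7 × 1.96 × 38.1 = 12822 J
Total: 6707 + 57004 + 71256 + 388729 + 12822 = 536518 J = 537 kJ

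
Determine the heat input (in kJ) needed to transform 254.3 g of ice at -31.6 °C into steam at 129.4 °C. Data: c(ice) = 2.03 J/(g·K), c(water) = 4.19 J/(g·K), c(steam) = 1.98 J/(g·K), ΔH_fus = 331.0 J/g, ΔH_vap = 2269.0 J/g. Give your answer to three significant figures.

q1 (heat ice -31.6→0.0 °C): 254.3 × 2.03 × 31.6 = 16313 J
q2 (melt at 0 °C): 254.3 × 331.0 = 84173 J
q3 (heat water 0.0→100.0 °C): 254.3 × 4.19 × 100.0 = 106552 J
q4 (vaporize at 100 °C): 254.3 × 2269.0 = 577007 J
q5 (heat steam 100.0→129.4 °C): 254.3 × 1.98 × 29.4 = 14803 J
Total: 16313 + 84173 + 106552 + 577007 + 14803 = 798848 J = 799 kJ

q = 799 kJ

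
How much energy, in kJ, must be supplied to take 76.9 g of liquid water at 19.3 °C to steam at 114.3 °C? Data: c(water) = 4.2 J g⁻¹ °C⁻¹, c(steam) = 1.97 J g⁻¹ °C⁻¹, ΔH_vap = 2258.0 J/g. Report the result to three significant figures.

q1 (heat water 19.3→100.0 °C): 76.9 × 4.2 × 80.7 = 26064 J
q2 (vaporize at 100 °C): 76.9 × 2258.0 = 173640 J
q3 (heat steam 100.0→114.3 °C): 76.9 × 1.97 × 14.3 = 2166 J
Total: 26064 + 173640 + 2166 = 201870 J = 202 kJ

q = 202 kJ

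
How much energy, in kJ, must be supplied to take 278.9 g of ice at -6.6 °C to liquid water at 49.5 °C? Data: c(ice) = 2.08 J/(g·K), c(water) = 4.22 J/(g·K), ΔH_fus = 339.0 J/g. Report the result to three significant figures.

q1 (heat ice -6.6→0.0 °C): 278.9 × 2.08 × 6.6 = 3829 J
q2 (melt at 0 °C): 278.9 × 339.0 = 94547 J
q3 (heat water 0.0→49.5 °C): 278.9 × 4.22 × 49.5 = 58259 J
Total: 3829 + 94547 + 58259 = 156635 J = 157 kJ

q = 157 kJ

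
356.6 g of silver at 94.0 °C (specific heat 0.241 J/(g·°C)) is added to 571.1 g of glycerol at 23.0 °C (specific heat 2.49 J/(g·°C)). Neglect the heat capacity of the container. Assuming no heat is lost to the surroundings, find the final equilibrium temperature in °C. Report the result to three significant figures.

T_f = 27.0 °C

Heat lost by silver = heat gained by glycerol.
(356.6)(0.241)(94.0 − T) = (571.1)(2.49)(T − 23.0)
85.9406 (94.0 − T) = 1422.039 (T − 23.0)
8078.4 − 85.9406 T = 1422.039 T − 32707
40785.4 = 1507.9796 T
T = 27.046 °C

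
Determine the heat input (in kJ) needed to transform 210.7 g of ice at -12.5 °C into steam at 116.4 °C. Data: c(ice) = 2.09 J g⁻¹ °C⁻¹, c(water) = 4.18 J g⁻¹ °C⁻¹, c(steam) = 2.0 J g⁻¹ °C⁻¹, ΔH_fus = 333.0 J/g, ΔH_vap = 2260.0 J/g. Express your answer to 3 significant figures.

q1 (heat ice -12.5→0.0 °C): 210.7 × 2.09 × 12.5 = 5505 J
q2 (melt at 0 °C): 210.7 × 333.0 = 70163 J
q3 (heat water 0.0→100.0 °C): 210.7 × 4.18 × 100.0 = 88073 J
q4 (vaporize at 100 °C): 210.7 × 2260.0 = 476182 J
q5 (heat steam 100.0→116.4 °C): 210.7 × 2.0 × 16.4 = 6911 J
Total: 5505 + 70163 + 88073 + 476182 + 6911 = 646834 J = 647 kJ

q = 647 kJ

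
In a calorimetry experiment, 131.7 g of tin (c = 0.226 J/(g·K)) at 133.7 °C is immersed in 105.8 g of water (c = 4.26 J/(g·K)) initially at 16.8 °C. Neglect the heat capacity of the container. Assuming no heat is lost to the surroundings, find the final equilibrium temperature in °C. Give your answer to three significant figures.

T_f = 24.0 °C

Heat lost by tin = heat gained by water.
(131.7)(0.226)(133.7 − T) = (105.8)(4.26)(T − 16.8)
29.7642 (133.7 − T) = 450.708 (T − 16.8)
3979.5 − 29.7642 T = 450.708 T − 7571.9
11551.4 = 480.4722 T
T = 24.04 °C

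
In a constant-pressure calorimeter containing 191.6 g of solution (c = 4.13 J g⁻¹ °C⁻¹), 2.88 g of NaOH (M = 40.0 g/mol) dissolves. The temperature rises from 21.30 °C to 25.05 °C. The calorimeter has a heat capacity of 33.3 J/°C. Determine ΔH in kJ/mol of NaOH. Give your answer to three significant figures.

ΔH = -42.9 kJ/mol

|ΔT| = |25.05 − 21.30| = 3.75 °C
|q_surr| = (191.6 × 4.13 + 33.3) × 3.75 = 824.608 × 3.75 = 3092 J
n(NaOH) = 2.88 / 40.0 = 0.07200 mol
Temperature rose, so q_rxn = −|q_surr| = -3.092 kJ
ΔH = q_rxn / n = -42.94 kJ/mol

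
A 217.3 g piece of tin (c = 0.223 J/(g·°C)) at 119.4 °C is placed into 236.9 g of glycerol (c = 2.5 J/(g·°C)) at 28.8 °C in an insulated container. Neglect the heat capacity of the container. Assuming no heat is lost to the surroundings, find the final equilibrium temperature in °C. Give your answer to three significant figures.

T_f = 35.7 °C

Heat lost by tin = heat gained by glycerol.
(217.3)(0.223)(119.4 − T) = (236.9)(2.5)(T − 28.8)
48.4579 (119.4 − T) = 592.25 (T − 28.8)
5785.9 − 48.4579 T = 592.25 T − 17057
22842.9 = 640.7079 T
T = 35.65 °C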